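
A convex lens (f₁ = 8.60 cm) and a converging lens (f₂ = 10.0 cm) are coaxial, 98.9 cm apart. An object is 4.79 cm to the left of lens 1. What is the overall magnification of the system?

Lens 1: 1/d_i1 = 1/(8.60) − 1/(4.79) = -0.09249, so d_i1 = -10.81 cm; m₁ = −d_i1/d_o1 = +2.257.
d_o2 = 98.9 − (-10.81) = 109.7 cm.
Lens 2: 1/d_i2 = 1/(10.0) − 1/(109.7) = 0.09088, so d_i2 = 11.00 cm; m₂ = −d_i2/d_o2 = -0.1003.
m = m₁·m₂ = (+2.257)(-0.1003) = -0.226.

m = -0.226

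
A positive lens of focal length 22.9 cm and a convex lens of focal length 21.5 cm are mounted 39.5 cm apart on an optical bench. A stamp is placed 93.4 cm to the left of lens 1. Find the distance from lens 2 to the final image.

Lens 1: 1/d_i1 = 1/f₁ − 1/d_o1 = 1/(22.9) − 1/(93.4) = 0.03296, so d_i1 = 30.34 cm.
The intermediate image is 30.34 cm to the right of lens 1, which is 39.5 − (30.34) = 9.160 cm to the left of lens 2, so d_o2 = +9.160 cm.
Lens 2: 1/d_i2 = 1/f₂ − 1/d_o2 = 1/(21.5) − 1/(9.160) = -0.06266, so d_i2 = -16.0 cm.
The final image is virtual, 16.0 cm to the left of lens 2 (overall magnification ≈ -0.57).

16.0 cm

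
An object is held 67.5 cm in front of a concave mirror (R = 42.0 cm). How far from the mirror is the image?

30.5 cm

f = R/2 = 42.0/2 = 21.00 cm.
Mirror equation: 1/s_i = 1/f − 1/s_o = 1/(21.00) − 1/(67.5) = 0.04762 − 0.01481 = 0.03280, so s_i = 30.5 cm.
The image is real, inverted and reduced, in front of the mirror.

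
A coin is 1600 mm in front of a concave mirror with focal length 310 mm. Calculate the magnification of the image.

m = -0.240

1/d_i = 1/f − 1/d_o = 1/(310.0) − 1/(1600) = 0.002601, so d_i = 384.5 mm.
m = −d_i/d_o = −(384.5)/(1600) = -0.240.
The image is real, inverted and reduced, in front of the mirror.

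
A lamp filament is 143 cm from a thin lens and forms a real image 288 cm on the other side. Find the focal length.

f = 95.6 cm (converging)

Real image ⇒ d_i = +288 cm.
1/f = 1/d_o + 1/d_i = 1/(143) + 1/(288) = 0.01047, so f = 95.6 cm.
Since f is positive, the thin lens is converging.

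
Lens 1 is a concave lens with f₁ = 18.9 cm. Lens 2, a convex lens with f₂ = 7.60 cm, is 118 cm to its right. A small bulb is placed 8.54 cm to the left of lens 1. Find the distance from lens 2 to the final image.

8.10 cm

Lens 1 is diverging, so f₁ = −18.9 cm.
Lens 1: 1/d_i1 = 1/f₁ − 1/d_o1 = 1/(-18.9) − 1/(8.54) = -0.1700, so d_i1 = -5.882 cm.
The intermediate image is 5.882 cm to the left of lens 1 (virtual), which is 118 − (-5.882) = 123.9 cm to the left of lens 2, so d_o2 = +123.9 cm.
Lens 2: 1/d_i2 = 1/f₂ − 1/d_o2 = 1/(7.60) − 1/(123.9) = 0.1235, so d_i2 = 8.10 cm.
The final image is real, 8.10 cm to the right of lens 2 (overall magnification ≈ -0.045).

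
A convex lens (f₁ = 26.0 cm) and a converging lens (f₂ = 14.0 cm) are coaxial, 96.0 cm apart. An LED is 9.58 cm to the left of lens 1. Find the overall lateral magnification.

Lens 1: 1/d_i1 = 1/(26.0) − 1/(9.58) = -0.06592, so d_i1 = -15.17 cm; m₁ = −d_i1/d_o1 = +1.584.
d_o2 = 96.0 − (-15.17) = 111.2 cm.
Lens 2: 1/d_i2 = 1/(14.0) − 1/(111.2) = 0.06244, so d_i2 = 16.02 cm; m₂ = −d_i2/d_o2 = -0.1440.
m = m₁·m₂ = (+1.584)(-0.1440) = -0.228.

m = -0.228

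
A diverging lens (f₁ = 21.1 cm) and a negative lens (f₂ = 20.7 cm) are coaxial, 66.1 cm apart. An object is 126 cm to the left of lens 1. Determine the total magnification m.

m = +0.0283

f₁ = −21.1 cm (diverging).
Lens 1: 1/d_i1 = 1/(-21.1) − 1/(126) = -0.05533, so d_i1 = -18.07 cm; m₁ = −d_i1/d_o1 = +0.1434.
d_o2 = 66.1 − (-18.07) = 84.17 cm.
f₂ = −20.7 cm (diverging).
Lens 2: 1/d_i2 = 1/(-20.7) − 1/(84.17) = -0.06019, so d_i2 = -16.61 cm; m₂ = −d_i2/d_o2 = +0.1974.
m = m₁·m₂ = (+0.1434)(+0.1974) = +0.0283.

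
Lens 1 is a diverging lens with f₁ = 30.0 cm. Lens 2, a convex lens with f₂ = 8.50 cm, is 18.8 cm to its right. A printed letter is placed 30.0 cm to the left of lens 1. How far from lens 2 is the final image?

Lens 1 is diverging, so f₁ = −30.0 cm.
Lens 1: 1/d_i1 = 1/f₁ − 1/d_o1 = 1/(-30.0) − 1/(30.0) = -0.06667, so d_i1 = -15.00 cm.
The intermediate image is 15.00 cm to the left of lens 1 (virtual), which is 18.8 − (-15.00) = 33.80 cm to the left of lens 2, so d_o2 = +33.80 cm.
Lens 2: 1/d_i2 = 1/f₂ − 1/d_o2 = 1/(8.50) − 1/(33.80) = 0.08806, so d_i2 = 11.4 cm.
The final image is real, 11.4 cm to the right of lens 2 (overall magnification ≈ -0.17).

11.4 cm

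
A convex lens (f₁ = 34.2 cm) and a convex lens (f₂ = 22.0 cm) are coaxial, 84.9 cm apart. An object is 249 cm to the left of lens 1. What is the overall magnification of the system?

m = +0.151

Lens 1: 1/d_i1 = 1/(34.2) − 1/(249) = 0.02522, so d_i1 = 39.65 cm; m₁ = −d_i1/d_o1 = -0.1592.
d_o2 = 84.9 − (39.65) = 45.25 cm.
Lens 2: 1/d_i2 = 1/(22.0) − 1/(45.25) = 0.02336, so d_i2 = 42.82 cm; m₂ = −d_i2/d_o2 = -0.9462.
m = m₁·m₂ = (-0.1592)(-0.9462) = +0.151.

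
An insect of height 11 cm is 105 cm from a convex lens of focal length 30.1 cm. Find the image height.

4.42 cm

1/d_i = 1/f − 1/d_o = 1/(30.10) − 1/(105) = 0.02370, so d_i = 42.20 cm.
m = −d_i/d_o = -0.4019.
|h_i| = |m|·h_o = 0.4019 × 11 = 4.42 cm. The image is real, inverted and reduced, on the far side of the lens.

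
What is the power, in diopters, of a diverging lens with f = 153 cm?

For a diverging lens, f = −153 cm.
f = -153 cm = -1.53 m.
P = 1/f = 1/(-1.53 m) = -0.654 D.

P = -0.654 D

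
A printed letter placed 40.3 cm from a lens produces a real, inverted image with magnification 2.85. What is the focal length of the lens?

f = 29.8 cm (converging)

m = −d_i/d_o ⇒ d_i = −m·d_o = −(-2.85)·(40.3) = 114.9 cm.
1/f = 1/d_o + 1/d_i = 1/(40.3) + 1/(114.9) = 0.03352, so f = 29.8 cm.
Since f is positive, the lens is converging.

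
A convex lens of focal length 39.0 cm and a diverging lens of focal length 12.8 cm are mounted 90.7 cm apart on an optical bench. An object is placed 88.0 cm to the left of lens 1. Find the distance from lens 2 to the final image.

7.90 cm

Lens 1: 1/d_i1 = 1/f₁ − 1/d_o1 = 1/(39.0) − 1/(88.0) = 0.01428, so d_i1 = 70.04 cm.
The intermediate image is 70.04 cm to the right of lens 1, which is 90.7 − (70.04) = 20.66 cm to the left of lens 2, so d_o2 = +20.66 cm.
Lens 2 is diverging, so f₂ = −12.8 cm.
Lens 2: 1/d_i2 = 1/f₂ − 1/d_o2 = 1/(-12.8) − 1/(20.66) = -0.1265, so d_i2 = -7.90 cm.
The final image is virtual, 7.90 cm to the left of lens 2 (overall magnification ≈ -0.30).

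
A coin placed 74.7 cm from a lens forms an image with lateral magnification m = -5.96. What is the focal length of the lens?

f = 64.0 cm (converging)

m = −d_i/d_o ⇒ d_i = −m·d_o = −(-5.96)·(74.7) = 445.2 cm.
1/f = 1/d_o + 1/d_i = 1/(74.7) + 1/(445.2) = 0.01563, so f = 64.0 cm.
Since f is positive, the lens is converging.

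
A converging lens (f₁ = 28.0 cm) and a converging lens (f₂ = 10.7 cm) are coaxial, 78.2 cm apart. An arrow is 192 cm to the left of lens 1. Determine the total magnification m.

m = +0.0526

Lens 1: 1/d_i1 = 1/(28.0) − 1/(192) = 0.03051, so d_i1 = 32.78 cm; m₁ = −d_i1/d_o1 = -0.1707.
d_o2 = 78.2 − (32.78) = 45.42 cm.
Lens 2: 1/d_i2 = 1/(10.7) − 1/(45.42) = 0.07144, so d_i2 = 14.00 cm; m₂ = −d_i2/d_o2 = -0.3082.
m = m₁·m₂ = (-0.1707)(-0.3082) = +0.0526.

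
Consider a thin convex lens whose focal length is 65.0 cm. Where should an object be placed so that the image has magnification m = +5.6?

m = −d_i/d_o ⇒ d_i = −m·d_o.
1/f = 1/d_o + 1/d_i = 1/d_o − 1/(m·d_o) = (1 − 1/m)/d_o, so d_o = f(1 − 1/m) = (65.00)(1 − 1/(+5.6)) = 53.4 cm.

53.4 cm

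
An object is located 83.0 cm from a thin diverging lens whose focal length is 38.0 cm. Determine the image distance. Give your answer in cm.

26.1 cm

For a diverging lens, f = -38.0 cm.
Lens equation: 1/d_i = 1/f − 1/d_o = 1/(-38.00) − 1/(83.0) = -0.02632 − 0.01205 = -0.03836, so d_i = -26.1 cm.
The image is virtual, upright and reduced, on the same side as the object.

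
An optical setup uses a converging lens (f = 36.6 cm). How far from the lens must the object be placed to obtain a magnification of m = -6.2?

42.5 cm

m = −d_i/d_o ⇒ d_i = −m·d_o.
1/f = 1/d_o + 1/d_i = 1/d_o − 1/(m·d_o) = (1 − 1/m)/d_o, so d_o = f(1 − 1/m) = (36.60)(1 − 1/(-6.2)) = 42.5 cm.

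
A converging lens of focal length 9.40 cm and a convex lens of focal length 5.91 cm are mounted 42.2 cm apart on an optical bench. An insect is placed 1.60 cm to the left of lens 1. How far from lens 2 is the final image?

6.82 cm

Lens 1: 1/d_i1 = 1/f₁ − 1/d_o1 = 1/(9.40) − 1/(1.60) = -0.5186, so d_i1 = -1.928 cm.
The intermediate image is 1.928 cm to the left of lens 1 (virtual), which is 42.2 − (-1.928) = 44.13 cm to the left of lens 2, so d_o2 = +44.13 cm.
Lens 2: 1/d_i2 = 1/f₂ − 1/d_o2 = 1/(5.91) − 1/(44.13) = 0.1465, so d_i2 = 6.82 cm.
The final image is real, 6.82 cm to the right of lens 2 (overall magnification ≈ -0.19).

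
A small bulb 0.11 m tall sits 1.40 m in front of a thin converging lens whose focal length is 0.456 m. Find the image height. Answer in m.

0.0531 m

1/d_i = 1/f − 1/d_o = 1/(0.4560) − 1/(1.40) = 1.479, so d_i = 0.6763 m.
m = −d_i/d_o = -0.4831.
|h_i| = |m|·h_o = 0.4831 × 0.11 = 0.0531 m. The image is real, inverted and reduced, on the far side of the lens.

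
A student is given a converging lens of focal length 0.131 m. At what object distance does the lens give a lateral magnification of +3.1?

0.0887 m

m = −d_i/d_o ⇒ d_i = −m·d_o.
1/f = 1/d_o + 1/d_i = 1/d_o − 1/(m·d_o) = (1 − 1/m)/d_o, so d_o = f(1 − 1/m) = (0.1310)(1 − 1/(+3.1)) = 0.0887 m.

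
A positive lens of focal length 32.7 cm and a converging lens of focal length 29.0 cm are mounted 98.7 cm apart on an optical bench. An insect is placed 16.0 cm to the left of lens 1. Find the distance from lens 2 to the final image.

37.3 cm

Lens 1: 1/d_i1 = 1/f₁ − 1/d_o1 = 1/(32.7) − 1/(16.0) = -0.03192, so d_i1 = -31.33 cm.
The intermediate image is 31.33 cm to the left of lens 1 (virtual), which is 98.7 − (-31.33) = 130.0 cm to the left of lens 2, so d_o2 = +130.0 cm.
Lens 2: 1/d_i2 = 1/f₂ − 1/d_o2 = 1/(29.0) − 1/(130.0) = 0.02679, so d_i2 = 37.3 cm.
The final image is real, 37.3 cm to the right of lens 2 (overall magnification ≈ -0.56).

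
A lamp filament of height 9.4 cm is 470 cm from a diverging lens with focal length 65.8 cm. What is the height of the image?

1.15 cm

For a diverging lens, f = -65.8 cm.
1/d_i = 1/f − 1/d_o = 1/(-65.80) − 1/(470) = -0.01733, so d_i = -57.72 cm.
m = −d_i/d_o = +0.1228.
|h_i| = |m|·h_o = 0.1228 × 9.4 = 1.15 cm. The image is virtual, upright and reduced, on the same side as the object.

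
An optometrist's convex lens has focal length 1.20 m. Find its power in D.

P = 1/f = 1/(1.20 m) = +0.833 D.

P = +0.833 D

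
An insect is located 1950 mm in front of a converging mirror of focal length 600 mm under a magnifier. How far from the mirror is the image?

867 mm

Mirror equation: 1/s_i = 1/f − 1/s_o = 1/(600.0) − 1/(1950) = 0.001667 − 0.0005128 = 0.001154, so s_i = 867 mm.
The image is real, inverted and reduced, in front of the mirror.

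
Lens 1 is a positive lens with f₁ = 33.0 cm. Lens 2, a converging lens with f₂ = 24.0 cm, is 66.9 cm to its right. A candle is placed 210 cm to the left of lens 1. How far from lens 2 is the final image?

Lens 1: 1/d_i1 = 1/f₁ − 1/d_o1 = 1/(33.0) − 1/(210) = 0.02554, so d_i1 = 39.15 cm.
The intermediate image is 39.15 cm to the right of lens 1, which is 66.9 − (39.15) = 27.75 cm to the left of lens 2, so d_o2 = +27.75 cm.
Lens 2: 1/d_i2 = 1/f₂ − 1/d_o2 = 1/(24.0) − 1/(27.75) = 0.005631, so d_i2 = 178 cm.
The final image is real, 178 cm to the right of lens 2 (overall magnification ≈ 1.2).

178 cm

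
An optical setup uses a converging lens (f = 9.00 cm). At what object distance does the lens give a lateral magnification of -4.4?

m = −d_i/d_o ⇒ d_i = −m·d_o.
1/f = 1/d_o + 1/d_i = 1/d_o − 1/(m·d_o) = (1 − 1/m)/d_o, so d_o = f(1 − 1/m) = (9.000)(1 − 1/(-4.4)) = 11.0 cm.

11.0 cm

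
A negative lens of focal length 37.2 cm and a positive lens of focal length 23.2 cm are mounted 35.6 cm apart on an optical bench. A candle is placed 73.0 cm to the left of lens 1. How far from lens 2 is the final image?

37.7 cm

Lens 1 is diverging, so f₁ = −37.2 cm.
Lens 1: 1/d_i1 = 1/f₁ − 1/d_o1 = 1/(-37.2) − 1/(73.0) = -0.04058, so d_i1 = -24.64 cm.
The intermediate image is 24.64 cm to the left of lens 1 (virtual), which is 35.6 − (-24.64) = 60.24 cm to the left of lens 2, so d_o2 = +60.24 cm.
Lens 2: 1/d_i2 = 1/f₂ − 1/d_o2 = 1/(23.2) − 1/(60.24) = 0.02650, so d_i2 = 37.7 cm.
The final image is real, 37.7 cm to the right of lens 2 (overall magnification ≈ -0.21).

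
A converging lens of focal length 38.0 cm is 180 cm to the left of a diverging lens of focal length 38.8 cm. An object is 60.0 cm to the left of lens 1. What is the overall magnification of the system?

Lens 1: 1/d_i1 = 1/(38.0) − 1/(60.0) = 0.009649, so d_i1 = 103.6 cm; m₁ = −d_i1/d_o1 = -1.727.
d_o2 = 180 − (103.6) = 76.40 cm.
f₂ = −38.8 cm (diverging).
Lens 2: 1/d_i2 = 1/(-38.8) − 1/(76.40) = -0.03886, so d_i2 = -25.73 cm; m₂ = −d_i2/d_o2 = +0.3368.
m = m₁·m₂ = (-1.727)(+0.3368) = -0.582.

m = -0.582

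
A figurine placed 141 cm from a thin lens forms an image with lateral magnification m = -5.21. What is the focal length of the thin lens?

f = 118 cm (converging)

m = −d_i/d_o ⇒ d_i = −m·d_o = −(-5.21)·(141) = 734.6 cm.
1/f = 1/d_o + 1/d_i = 1/(141) + 1/(734.6) = 0.008453, so f = 118 cm.
Since f is positive, the thin lens is converging.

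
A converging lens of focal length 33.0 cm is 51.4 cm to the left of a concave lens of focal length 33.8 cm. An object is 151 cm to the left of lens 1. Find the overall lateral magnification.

m = -0.220

Lens 1: 1/d_i1 = 1/(33.0) − 1/(151) = 0.02368, so d_i1 = 42.23 cm; m₁ = −d_i1/d_o1 = -0.2797.
d_o2 = 51.4 − (42.23) = 9.170 cm.
f₂ = −33.8 cm (diverging).
Lens 2: 1/d_i2 = 1/(-33.8) − 1/(9.170) = -0.1386, so d_i2 = -7.213 cm; m₂ = −d_i2/d_o2 = +0.7866.
m = m₁·m₂ = (-0.2797)(+0.7866) = -0.220.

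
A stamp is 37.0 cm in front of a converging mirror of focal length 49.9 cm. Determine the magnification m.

m = +3.87

1/d_i = 1/f − 1/d_o = 1/(49.90) − 1/(37.0) = -0.006987, so d_i = -143.1 cm.
m = −d_i/d_o = −(-143.1)/(37.0) = +3.87.
The image is virtual, upright and enlarged, behind the mirror.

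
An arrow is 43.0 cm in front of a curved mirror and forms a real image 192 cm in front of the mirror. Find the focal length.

f = 35.1 cm (concave)

Real image ⇒ d_i = +192 cm.
1/f = 1/d_o + 1/d_i = 1/(43.0) + 1/(192) = 0.02846, so f = 35.1 cm.
Since f is positive, the curved mirror is concave.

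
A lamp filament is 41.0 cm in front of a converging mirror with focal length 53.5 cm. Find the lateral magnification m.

1/d_i = 1/f − 1/d_o = 1/(53.50) − 1/(41.0) = -0.005699, so d_i = -175.5 cm.
m = −d_i/d_o = −(-175.5)/(41.0) = +4.28.
The image is virtual, upright and enlarged, behind the mirror.

m = +4.28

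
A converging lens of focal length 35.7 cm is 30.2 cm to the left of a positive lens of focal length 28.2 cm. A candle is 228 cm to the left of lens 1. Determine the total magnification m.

m = -0.130

Lens 1: 1/d_i1 = 1/(35.7) − 1/(228) = 0.02363, so d_i1 = 42.33 cm; m₁ = −d_i1/d_o1 = -0.1857.
d_o2 = 30.2 − (42.33) = -12.13 cm (virtual object).
Lens 2: 1/d_i2 = 1/(28.2) − 1/(-12.13) = 0.1179, so d_i2 = 8.482 cm; m₂ = −d_i2/d_o2 = +0.6992.
m = m₁·m₂ = (-0.1857)(+0.6992) = -0.130.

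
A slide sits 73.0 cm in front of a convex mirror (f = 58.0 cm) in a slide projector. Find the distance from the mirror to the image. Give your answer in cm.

For a convex mirror, f = -58.0 cm.
Mirror equation: 1/v = 1/f − 1/u = 1/(-58.00) − 1/(73.0) = -0.01724 − 0.01370 = -0.03094, so v = -32.3 cm.
The image is virtual, upright and reduced, behind the mirror.

32.3 cm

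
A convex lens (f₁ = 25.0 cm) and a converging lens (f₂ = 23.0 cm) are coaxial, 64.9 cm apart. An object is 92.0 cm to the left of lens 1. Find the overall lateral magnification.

m = +1.13

Lens 1: 1/d_i1 = 1/(25.0) − 1/(92.0) = 0.02913, so d_i1 = 34.33 cm; m₁ = −d_i1/d_o1 = -0.3732.
d_o2 = 64.9 − (34.33) = 30.57 cm.
Lens 2: 1/d_i2 = 1/(23.0) − 1/(30.57) = 0.01077, so d_i2 = 92.88 cm; m₂ = −d_i2/d_o2 = -3.038.
m = m₁·m₂ = (-0.3732)(-3.038) = +1.13.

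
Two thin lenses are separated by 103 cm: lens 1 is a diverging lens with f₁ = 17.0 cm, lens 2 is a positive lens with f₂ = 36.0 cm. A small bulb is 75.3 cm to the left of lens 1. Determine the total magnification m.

m = -0.0820

f₁ = −17.0 cm (diverging).
Lens 1: 1/d_i1 = 1/(-17.0) − 1/(75.3) = -0.07210, so d_i1 = -13.87 cm; m₁ = −d_i1/d_o1 = +0.1842.
d_o2 = 103 − (-13.87) = 116.9 cm.
Lens 2: 1/d_i2 = 1/(36.0) − 1/(116.9) = 0.01922, so d_i2 = 52.02 cm; m₂ = −d_i2/d_o2 = -0.4450.
m = m₁·m₂ = (+0.1842)(-0.4450) = -0.0820.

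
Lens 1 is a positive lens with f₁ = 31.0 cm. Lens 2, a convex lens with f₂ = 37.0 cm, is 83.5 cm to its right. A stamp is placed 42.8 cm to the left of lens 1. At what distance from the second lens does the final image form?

Lens 1: 1/d_i1 = 1/f₁ − 1/d_o1 = 1/(31.0) − 1/(42.8) = 0.008894, so d_i1 = 112.4 cm.
The intermediate image is 112.4 cm to the right of lens 1, which lies 28.90 cm to the right of lens 2 — a virtual object — so d_o2 = −28.90 cm.
Lens 2: 1/d_i2 = 1/f₂ − 1/d_o2 = 1/(37.0) − 1/(-28.90) = 0.06163, so d_i2 = 16.2 cm.
The final image is real, 16.2 cm to the right of lens 2 (overall magnification ≈ -1.5).

16.2 cm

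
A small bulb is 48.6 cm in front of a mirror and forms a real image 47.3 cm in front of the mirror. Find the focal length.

f = 24.0 cm (concave)

Real image ⇒ d_i = +47.3 cm.
1/f = 1/d_o + 1/d_i = 1/(48.6) + 1/(47.3) = 0.04172, so f = 24.0 cm.
Since f is positive, the mirror is concave.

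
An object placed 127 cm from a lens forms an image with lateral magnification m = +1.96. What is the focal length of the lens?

m = −d_i/d_o ⇒ d_i = −m·d_o = −(+1.96)·(127) = -248.9 cm.
1/f = 1/d_o + 1/d_i = 1/(127) + 1/(-248.9) = 0.003856, so f = 259 cm.
Since f is positive, the lens is converging.

f = 259 cm (converging)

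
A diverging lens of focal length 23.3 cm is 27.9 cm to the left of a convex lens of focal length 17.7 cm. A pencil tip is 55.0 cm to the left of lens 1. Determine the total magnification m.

m = -0.198

f₁ = −23.3 cm (diverging).
Lens 1: 1/d_i1 = 1/(-23.3) − 1/(55.0) = -0.06110, so d_i1 = -16.37 cm; m₁ = −d_i1/d_o1 = +0.2976.
d_o2 = 27.9 − (-16.37) = 44.27 cm.
Lens 2: 1/d_i2 = 1/(17.7) − 1/(44.27) = 0.03391, so d_i2 = 29.49 cm; m₂ = −d_i2/d_o2 = -0.6662.
m = m₁·m₂ = (+0.2976)(-0.6662) = -0.198.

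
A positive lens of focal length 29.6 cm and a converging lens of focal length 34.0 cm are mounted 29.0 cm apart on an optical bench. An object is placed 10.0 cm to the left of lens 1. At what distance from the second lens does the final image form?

148 cm

Lens 1: 1/d_i1 = 1/f₁ − 1/d_o1 = 1/(29.6) − 1/(10.0) = -0.06622, so d_i1 = -15.10 cm.
The intermediate image is 15.10 cm to the left of lens 1 (virtual), which is 29.0 − (-15.10) = 44.10 cm to the left of lens 2, so d_o2 = +44.10 cm.
Lens 2: 1/d_i2 = 1/f₂ − 1/d_o2 = 1/(34.0) − 1/(44.10) = 0.006736, so d_i2 = 148 cm.
The final image is real, 148 cm to the right of lens 2 (overall magnification ≈ -5.1).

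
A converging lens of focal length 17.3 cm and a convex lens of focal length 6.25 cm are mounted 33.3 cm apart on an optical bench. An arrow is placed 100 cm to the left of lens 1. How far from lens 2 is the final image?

Lens 1: 1/d_i1 = 1/f₁ − 1/d_o1 = 1/(17.3) − 1/(100) = 0.04780, so d_i1 = 20.92 cm.
The intermediate image is 20.92 cm to the right of lens 1, which is 33.3 − (20.92) = 12.38 cm to the left of lens 2, so d_o2 = +12.38 cm.
Lens 2: 1/d_i2 = 1/f₂ − 1/d_o2 = 1/(6.25) − 1/(12.38) = 0.07922, so d_i2 = 12.6 cm.
The final image is real, 12.6 cm to the right of lens 2 (overall magnification ≈ 0.21).

12.6 cm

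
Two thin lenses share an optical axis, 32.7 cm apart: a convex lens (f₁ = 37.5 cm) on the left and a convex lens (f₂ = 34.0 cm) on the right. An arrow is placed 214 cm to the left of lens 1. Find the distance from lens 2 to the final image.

Lens 1: 1/d_i1 = 1/f₁ − 1/d_o1 = 1/(37.5) − 1/(214) = 0.02199, so d_i1 = 45.47 cm.
The intermediate image is 45.47 cm to the right of lens 1, which lies 12.77 cm to the right of lens 2 — a virtual object — so d_o2 = −12.77 cm.
Lens 2: 1/d_i2 = 1/f₂ − 1/d_o2 = 1/(34.0) − 1/(-12.77) = 0.1077, so d_i2 = 9.28 cm.
The final image is real, 9.28 cm to the right of lens 2 (overall magnification ≈ -0.15).

9.28 cm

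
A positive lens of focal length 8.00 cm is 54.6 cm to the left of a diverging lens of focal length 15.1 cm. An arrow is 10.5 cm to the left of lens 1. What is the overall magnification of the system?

Lens 1: 1/d_i1 = 1/(8.00) − 1/(10.5) = 0.02976, so d_i1 = 33.60 cm; m₁ = −d_i1/d_o1 = -3.200.
d_o2 = 54.6 − (33.60) = 21.00 cm.
f₂ = −15.1 cm (diverging).
Lens 2: 1/d_i2 = 1/(-15.1) − 1/(21.00) = -0.1138, so d_i2 = -8.784 cm; m₂ = −d_i2/d_o2 = +0.4183.
m = m₁·m₂ = (-3.200)(+0.4183) = -1.34.

m = -1.34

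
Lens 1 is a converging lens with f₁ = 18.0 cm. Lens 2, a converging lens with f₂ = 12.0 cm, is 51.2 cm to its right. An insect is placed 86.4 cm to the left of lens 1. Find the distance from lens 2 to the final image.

20.7 cm

Lens 1: 1/d_i1 = 1/f₁ − 1/d_o1 = 1/(18.0) − 1/(86.4) = 0.04398, so d_i1 = 22.74 cm.
The intermediate image is 22.74 cm to the right of lens 1, which is 51.2 − (22.74) = 28.46 cm to the left of lens 2, so d_o2 = +28.46 cm.
Lens 2: 1/d_i2 = 1/f₂ − 1/d_o2 = 1/(12.0) − 1/(28.46) = 0.04820, so d_i2 = 20.7 cm.
The final image is real, 20.7 cm to the right of lens 2 (overall magnification ≈ 0.19).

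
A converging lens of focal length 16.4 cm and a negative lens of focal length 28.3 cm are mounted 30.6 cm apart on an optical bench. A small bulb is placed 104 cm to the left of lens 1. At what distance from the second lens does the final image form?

Lens 1: 1/d_i1 = 1/f₁ − 1/d_o1 = 1/(16.4) − 1/(104) = 0.05136, so d_i1 = 19.47 cm.
The intermediate image is 19.47 cm to the right of lens 1, which is 30.6 − (19.47) = 11.13 cm to the left of lens 2, so d_o2 = +11.13 cm.
Lens 2 is diverging, so f₂ = −28.3 cm.
Lens 2: 1/d_i2 = 1/f₂ − 1/d_o2 = 1/(-28.3) − 1/(11.13) = -0.1252, so d_i2 = -7.99 cm.
The final image is virtual, 7.99 cm to the left of lens 2 (overall magnification ≈ -0.13).

7.99 cm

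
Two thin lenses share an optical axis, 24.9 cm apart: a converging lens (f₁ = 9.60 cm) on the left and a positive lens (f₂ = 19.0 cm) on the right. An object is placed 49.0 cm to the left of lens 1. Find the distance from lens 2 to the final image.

Lens 1: 1/d_i1 = 1/f₁ − 1/d_o1 = 1/(9.60) − 1/(49.0) = 0.08376, so d_i1 = 11.94 cm.
The intermediate image is 11.94 cm to the right of lens 1, which is 24.9 − (11.94) = 12.96 cm to the left of lens 2, so d_o2 = +12.96 cm.
Lens 2: 1/d_i2 = 1/f₂ − 1/d_o2 = 1/(19.0) − 1/(12.96) = -0.02453, so d_i2 = -40.8 cm.
The final image is virtual, 40.8 cm to the left of lens 2 (overall magnification ≈ -0.77).

40.8 cm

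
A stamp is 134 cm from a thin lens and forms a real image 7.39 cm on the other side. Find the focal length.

Real image ⇒ d_i = +7.39 cm.
1/f = 1/d_o + 1/d_i = 1/(134) + 1/(7.39) = 0.1428, so f = 7.00 cm.
Since f is positive, the thin lens is converging.

f = 7.00 cm (converging)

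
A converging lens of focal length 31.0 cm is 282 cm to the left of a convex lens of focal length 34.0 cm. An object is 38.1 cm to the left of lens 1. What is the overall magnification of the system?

m = +1.82

Lens 1: 1/d_i1 = 1/(31.0) − 1/(38.1) = 0.006011, so d_i1 = 166.4 cm; m₁ = −d_i1/d_o1 = -4.367.
d_o2 = 282 − (166.4) = 115.6 cm.
Lens 2: 1/d_i2 = 1/(34.0) − 1/(115.6) = 0.02076, so d_i2 = 48.17 cm; m₂ = −d_i2/d_o2 = -0.4167.
m = m₁·m₂ = (-4.367)(-0.4167) = +1.82.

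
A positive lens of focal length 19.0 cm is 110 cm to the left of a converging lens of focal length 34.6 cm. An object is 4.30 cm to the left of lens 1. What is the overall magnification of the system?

m = -0.552

Lens 1: 1/d_i1 = 1/(19.0) − 1/(4.30) = -0.1799, so d_i1 = -5.558 cm; m₁ = −d_i1/d_o1 = +1.293.
d_o2 = 110 − (-5.558) = 115.6 cm.
Lens 2: 1/d_i2 = 1/(34.6) − 1/(115.6) = 0.02025, so d_i2 = 49.38 cm; m₂ = −d_i2/d_o2 = -0.4272.
m = m₁·m₂ = (+1.293)(-0.4272) = -0.552.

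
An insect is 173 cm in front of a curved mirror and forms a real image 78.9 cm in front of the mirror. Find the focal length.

f = 54.2 cm (concave)

Real image ⇒ d_i = +78.9 cm.
1/f = 1/d_o + 1/d_i = 1/(173) + 1/(78.9) = 0.01845, so f = 54.2 cm.
Since f is positive, the curved mirror is concave.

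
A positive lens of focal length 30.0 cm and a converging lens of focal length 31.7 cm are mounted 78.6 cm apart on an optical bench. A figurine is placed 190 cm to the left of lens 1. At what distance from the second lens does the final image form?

Lens 1: 1/d_i1 = 1/f₁ − 1/d_o1 = 1/(30.0) − 1/(190) = 0.02807, so d_i1 = 35.62 cm.
The intermediate image is 35.62 cm to the right of lens 1, which is 78.6 − (35.62) = 42.98 cm to the left of lens 2, so d_o2 = +42.98 cm.
Lens 2: 1/d_i2 = 1/f₂ − 1/d_o2 = 1/(31.7) − 1/(42.98) = 0.008279, so d_i2 = 121 cm.
The final image is real, 121 cm to the right of lens 2 (overall magnification ≈ 0.53).

121 cm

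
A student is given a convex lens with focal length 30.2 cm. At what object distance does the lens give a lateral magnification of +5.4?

m = −d_i/d_o ⇒ d_i = −m·d_o.
1/f = 1/d_o + 1/d_i = 1/d_o − 1/(m·d_o) = (1 − 1/m)/d_o, so d_o = f(1 − 1/m) = (30.20)(1 − 1/(+5.4)) = 24.6 cm.

24.6 cm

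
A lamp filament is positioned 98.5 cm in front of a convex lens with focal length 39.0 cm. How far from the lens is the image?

Lens equation: 1/v = 1/f − 1/u = 1/(39.00) − 1/(98.5) = 0.02564 − 0.01015 = 0.01549, so v = 64.6 cm.
The image is real, inverted and reduced, on the far side of the lens.

64.6 cm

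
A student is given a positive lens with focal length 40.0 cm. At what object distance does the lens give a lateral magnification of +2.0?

m = −d_i/d_o ⇒ d_i = −m·d_o.
1/f = 1/d_o + 1/d_i = 1/d_o − 1/(m·d_o) = (1 − 1/m)/d_o, so d_o = f(1 − 1/m) = (40.00)(1 − 1/(+2.0)) = 20.0 cm.

20.0 cm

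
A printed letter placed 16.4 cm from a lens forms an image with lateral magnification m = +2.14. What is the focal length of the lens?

m = −d_i/d_o ⇒ d_i = −m·d_o = −(+2.14)·(16.4) = -35.10 cm.
1/f = 1/d_o + 1/d_i = 1/(16.4) + 1/(-35.10) = 0.03249, so f = 30.8 cm.
Since f is positive, the lens is converging.

f = 30.8 cm (converging)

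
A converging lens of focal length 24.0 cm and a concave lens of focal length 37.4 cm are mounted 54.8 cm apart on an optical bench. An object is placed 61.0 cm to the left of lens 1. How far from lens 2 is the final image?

Lens 1: 1/d_i1 = 1/f₁ − 1/d_o1 = 1/(24.0) − 1/(61.0) = 0.02527, so d_i1 = 39.57 cm.
The intermediate image is 39.57 cm to the right of lens 1, which is 54.8 − (39.57) = 15.23 cm to the left of lens 2, so d_o2 = +15.23 cm.
Lens 2 is diverging, so f₂ = −37.4 cm.
Lens 2: 1/d_i2 = 1/f₂ − 1/d_o2 = 1/(-37.4) − 1/(15.23) = -0.09240, so d_i2 = -10.8 cm.
The final image is virtual, 10.8 cm to the left of lens 2 (overall magnification ≈ -0.46).

10.8 cm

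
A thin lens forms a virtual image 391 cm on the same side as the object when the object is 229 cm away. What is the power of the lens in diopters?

P = +0.181 D

Virtual image ⇒ d_i = −391 cm.
1/f = 1/d_o + 1/d_i = 1/(229) + 1/(-391) = 0.001809 cm⁻¹.
f = 552.7 cm = 5.527 m, so P = 1/f = +0.181 D.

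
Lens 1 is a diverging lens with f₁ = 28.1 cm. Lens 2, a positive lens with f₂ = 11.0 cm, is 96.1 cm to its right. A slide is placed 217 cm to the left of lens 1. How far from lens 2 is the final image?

12.1 cm

Lens 1 is diverging, so f₁ = −28.1 cm.
Lens 1: 1/d_i1 = 1/f₁ − 1/d_o1 = 1/(-28.1) − 1/(217) = -0.04020, so d_i1 = -24.88 cm.
The intermediate image is 24.88 cm to the left of lens 1 (virtual), which is 96.1 − (-24.88) = 121.0 cm to the left of lens 2, so d_o2 = +121.0 cm.
Lens 2: 1/d_i2 = 1/f₂ − 1/d_o2 = 1/(11.0) − 1/(121.0) = 0.08264, so d_i2 = 12.1 cm.
The final image is real, 12.1 cm to the right of lens 2 (overall magnification ≈ -0.011).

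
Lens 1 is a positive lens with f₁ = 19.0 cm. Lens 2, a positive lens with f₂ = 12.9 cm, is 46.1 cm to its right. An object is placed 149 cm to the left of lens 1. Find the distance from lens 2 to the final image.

Lens 1: 1/d_i1 = 1/f₁ − 1/d_o1 = 1/(19.0) − 1/(149) = 0.04592, so d_i1 = 21.78 cm.
The intermediate image is 21.78 cm to the right of lens 1, which is 46.1 − (21.78) = 24.32 cm to the left of lens 2, so d_o2 = +24.32 cm.
Lens 2: 1/d_i2 = 1/f₂ − 1/d_o2 = 1/(12.9) − 1/(24.32) = 0.03640, so d_i2 = 27.5 cm.
The final image is real, 27.5 cm to the right of lens 2 (overall magnification ≈ 0.17).

27.5 cm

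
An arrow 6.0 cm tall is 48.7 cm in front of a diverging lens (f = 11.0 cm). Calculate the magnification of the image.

m = +0.184

For a diverging lens, f = -11.0 cm.
1/d_i = 1/f − 1/d_o = 1/(-11.00) − 1/(48.7) = -0.1114, so d_i = -8.973 cm.
m = −d_i/d_o = −(-8.973)/(48.7) = +0.184.
The image is virtual, upright and reduced, on the same side as the object.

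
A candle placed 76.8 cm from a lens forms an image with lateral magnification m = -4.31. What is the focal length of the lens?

f = 62.3 cm (converging)

m = −d_i/d_o ⇒ d_i = −m·d_o = −(-4.31)·(76.8) = 331.0 cm.
1/f = 1/d_o + 1/d_i = 1/(76.8) + 1/(331.0) = 0.01604, so f = 62.3 cm.
Since f is positive, the lens is converging.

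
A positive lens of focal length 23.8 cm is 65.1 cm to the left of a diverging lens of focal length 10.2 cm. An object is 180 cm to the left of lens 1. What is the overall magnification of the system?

m = -0.0325

Lens 1: 1/d_i1 = 1/(23.8) − 1/(180) = 0.03646, so d_i1 = 27.43 cm; m₁ = −d_i1/d_o1 = -0.1524.
d_o2 = 65.1 − (27.43) = 37.67 cm.
f₂ = −10.2 cm (diverging).
Lens 2: 1/d_i2 = 1/(-10.2) − 1/(37.67) = -0.1246, so d_i2 = -8.027 cm; m₂ = −d_i2/d_o2 = +0.2131.
m = m₁·m₂ = (-0.1524)(+0.2131) = -0.0325.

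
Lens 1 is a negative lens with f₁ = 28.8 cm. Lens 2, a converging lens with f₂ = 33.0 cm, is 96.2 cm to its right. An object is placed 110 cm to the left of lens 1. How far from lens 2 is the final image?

45.7 cm

Lens 1 is diverging, so f₁ = −28.8 cm.
Lens 1: 1/d_i1 = 1/f₁ − 1/d_o1 = 1/(-28.8) − 1/(110) = -0.04381, so d_i1 = -22.82 cm.
The intermediate image is 22.82 cm to the left of lens 1 (virtual), which is 96.2 − (-22.82) = 119.0 cm to the left of lens 2, so d_o2 = +119.0 cm.
Lens 2: 1/d_i2 = 1/f₂ − 1/d_o2 = 1/(33.0) − 1/(119.0) = 0.02190, so d_i2 = 45.7 cm.
The final image is real, 45.7 cm to the right of lens 2 (overall magnification ≈ -0.080).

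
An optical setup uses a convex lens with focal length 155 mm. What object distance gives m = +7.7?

m = −d_i/d_o ⇒ d_i = −m·d_o.
1/f = 1/d_o + 1/d_i = 1/d_o − 1/(m·d_o) = (1 − 1/m)/d_o, so d_o = f(1 − 1/m) = (155.0)(1 − 1/(+7.7)) = 135 mm.

135 mm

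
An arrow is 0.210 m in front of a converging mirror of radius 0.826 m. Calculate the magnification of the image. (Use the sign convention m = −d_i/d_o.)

f = R/2 = 0.826/2 = 0.4130 m.
1/d_i = 1/f − 1/d_o = 1/(0.4130) − 1/(0.210) = -2.341, so d_i = -0.4272 m.
m = −d_i/d_o = −(-0.4272)/(0.210) = +2.03.
The image is virtual, upright and enlarged, behind the mirror.

m = +2.03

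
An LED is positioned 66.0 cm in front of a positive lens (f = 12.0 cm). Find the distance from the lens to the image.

14.7 cm

Lens equation: 1/v = 1/f − 1/u = 1/(12.00) − 1/(66.0) = 0.08333 − 0.01515 = 0.06818, so v = 14.7 cm.
The image is real, inverted and reduced, on the far side of the lens.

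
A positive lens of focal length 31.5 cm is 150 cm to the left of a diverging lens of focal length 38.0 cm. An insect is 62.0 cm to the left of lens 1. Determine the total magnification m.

m = -0.317

Lens 1: 1/d_i1 = 1/(31.5) − 1/(62.0) = 0.01562, so d_i1 = 64.03 cm; m₁ = −d_i1/d_o1 = -1.033.
d_o2 = 150 − (64.03) = 85.97 cm.
f₂ = −38.0 cm (diverging).
Lens 2: 1/d_i2 = 1/(-38.0) − 1/(85.97) = -0.03795, so d_i2 = -26.35 cm; m₂ = −d_i2/d_o2 = +0.3065.
m = m₁·m₂ = (-1.033)(+0.3065) = -0.317.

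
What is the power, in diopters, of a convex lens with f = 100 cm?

P = +1.00 D

f = 100 cm = 1.00 m.
P = 1/f = 1/(1.00 m) = +1.00 D.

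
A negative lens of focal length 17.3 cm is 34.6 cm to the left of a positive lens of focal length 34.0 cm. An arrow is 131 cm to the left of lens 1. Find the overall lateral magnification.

f₁ = −17.3 cm (diverging).
Lens 1: 1/d_i1 = 1/(-17.3) − 1/(131) = -0.06544, so d_i1 = -15.28 cm; m₁ = −d_i1/d_o1 = +0.1166.
d_o2 = 34.6 − (-15.28) = 49.88 cm.
Lens 2: 1/d_i2 = 1/(34.0) − 1/(49.88) = 0.009364, so d_i2 = 106.8 cm; m₂ = −d_i2/d_o2 = -2.141.
m = m₁·m₂ = (+0.1166)(-2.141) = -0.250.

m = -0.250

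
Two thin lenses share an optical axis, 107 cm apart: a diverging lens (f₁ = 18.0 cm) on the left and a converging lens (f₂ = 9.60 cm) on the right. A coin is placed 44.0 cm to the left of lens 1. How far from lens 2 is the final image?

Lens 1 is diverging, so f₁ = −18.0 cm.
Lens 1: 1/d_i1 = 1/f₁ − 1/d_o1 = 1/(-18.0) − 1/(44.0) = -0.07828, so d_i1 = -12.77 cm.
The intermediate image is 12.77 cm to the left of lens 1 (virtual), which is 107 − (-12.77) = 119.8 cm to the left of lens 2, so d_o2 = +119.8 cm.
Lens 2: 1/d_i2 = 1/f₂ − 1/d_o2 = 1/(9.60) − 1/(119.8) = 0.09582, so d_i2 = 10.4 cm.
The final image is real, 10.4 cm to the right of lens 2 (overall magnification ≈ -0.025).

10.4 cm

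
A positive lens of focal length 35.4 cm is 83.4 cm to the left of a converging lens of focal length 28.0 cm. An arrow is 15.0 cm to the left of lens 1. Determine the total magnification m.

Lens 1: 1/d_i1 = 1/(35.4) − 1/(15.0) = -0.03842, so d_i1 = -26.03 cm; m₁ = −d_i1/d_o1 = +1.735.
d_o2 = 83.4 − (-26.03) = 109.4 cm.
Lens 2: 1/d_i2 = 1/(28.0) − 1/(109.4) = 0.02657, so d_i2 = 37.63 cm; m₂ = −d_i2/d_o2 = -0.3440.
m = m₁·m₂ = (+1.735)(-0.3440) = -0.597.

m = -0.597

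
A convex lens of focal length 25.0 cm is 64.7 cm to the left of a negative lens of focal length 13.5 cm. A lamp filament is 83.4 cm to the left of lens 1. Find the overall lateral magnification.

Lens 1: 1/d_i1 = 1/(25.0) − 1/(83.4) = 0.02801, so d_i1 = 35.70 cm; m₁ = −d_i1/d_o1 = -0.4281.
d_o2 = 64.7 − (35.70) = 29.00 cm.
f₂ = −13.5 cm (diverging).
Lens 2: 1/d_i2 = 1/(-13.5) − 1/(29.00) = -0.1086, so d_i2 = -9.212 cm; m₂ = −d_i2/d_o2 = +0.3176.
m = m₁·m₂ = (-0.4281)(+0.3176) = -0.136.

m = -0.136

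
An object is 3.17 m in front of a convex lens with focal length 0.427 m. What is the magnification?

1/d_i = 1/f − 1/d_o = 1/(0.4270) − 1/(3.17) = 2.026, so d_i = 0.4935 m.
m = −d_i/d_o = −(0.4935)/(3.17) = -0.156.
The image is real, inverted and reduced, on the far side of the lens.

m = -0.156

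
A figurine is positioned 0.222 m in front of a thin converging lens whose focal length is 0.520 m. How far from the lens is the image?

Lens equation: 1/q = 1/f − 1/p = 1/(0.5200) − 1/(0.222) = 1.923 − 4.505 = -2.581, so q = -0.387 m.
The image is virtual, upright and enlarged, on the same side as the object.

0.387 m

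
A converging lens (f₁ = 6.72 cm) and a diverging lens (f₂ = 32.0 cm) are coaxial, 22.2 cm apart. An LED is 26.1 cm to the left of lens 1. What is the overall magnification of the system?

Lens 1: 1/d_i1 = 1/(6.72) − 1/(26.1) = 0.1105, so d_i1 = 9.050 cm; m₁ = −d_i1/d_o1 = -0.3467.
d_o2 = 22.2 − (9.050) = 13.15 cm.
f₂ = −32.0 cm (diverging).
Lens 2: 1/d_i2 = 1/(-32.0) − 1/(13.15) = -0.1073, so d_i2 = -9.320 cm; m₂ = −d_i2/d_o2 = +0.7087.
m = m₁·m₂ = (-0.3467)(+0.7087) = -0.246.

m = -0.246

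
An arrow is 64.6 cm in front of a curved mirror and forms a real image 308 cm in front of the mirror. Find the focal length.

Real image ⇒ d_i = +308 cm.
1/f = 1/d_o + 1/d_i = 1/(64.6) + 1/(308) = 0.01873, so f = 53.4 cm.
Since f is positive, the curved mirror is concave.

f = 53.4 cm (concave)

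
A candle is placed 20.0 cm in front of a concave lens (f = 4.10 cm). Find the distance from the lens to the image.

For a concave lens, f = -4.10 cm.
Lens equation: 1/d_i = 1/f − 1/d_o = 1/(-4.100) − 1/(20.0) = -0.2439 − 0.05000 = -0.2939, so d_i = -3.40 cm.
The image is virtual, upright and reduced, on the same side as the object.

3.40 cm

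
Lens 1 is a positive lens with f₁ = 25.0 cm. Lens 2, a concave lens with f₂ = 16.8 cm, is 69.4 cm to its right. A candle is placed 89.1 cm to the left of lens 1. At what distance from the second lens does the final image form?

Lens 1: 1/d_i1 = 1/f₁ − 1/d_o1 = 1/(25.0) − 1/(89.1) = 0.02878, so d_i1 = 34.75 cm.
The intermediate image is 34.75 cm to the right of lens 1, which is 69.4 − (34.75) = 34.65 cm to the left of lens 2, so d_o2 = +34.65 cm.
Lens 2 is diverging, so f₂ = −16.8 cm.
Lens 2: 1/d_i2 = 1/f₂ − 1/d_o2 = 1/(-16.8) − 1/(34.65) = -0.08838, so d_i2 = -11.3 cm.
The final image is virtual, 11.3 cm to the left of lens 2 (overall magnification ≈ -0.13).

11.3 cm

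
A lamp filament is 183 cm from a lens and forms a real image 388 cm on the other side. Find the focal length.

Real image ⇒ d_i = +388 cm.
1/f = 1/d_o + 1/d_i = 1/(183) + 1/(388) = 0.008042, so f = 124 cm.
Since f is positive, the lens is converging.

f = 124 cm (converging)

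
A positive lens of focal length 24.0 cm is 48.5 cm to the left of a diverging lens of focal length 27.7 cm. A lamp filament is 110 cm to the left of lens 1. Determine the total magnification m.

m = -0.170

Lens 1: 1/d_i1 = 1/(24.0) − 1/(110) = 0.03258, so d_i1 = 30.70 cm; m₁ = −d_i1/d_o1 = -0.2791.
d_o2 = 48.5 − (30.70) = 17.80 cm.
f₂ = −27.7 cm (diverging).
Lens 2: 1/d_i2 = 1/(-27.7) − 1/(17.80) = -0.09228, so d_i2 = -10.84 cm; m₂ = −d_i2/d_o2 = +0.6088.
m = m₁·m₂ = (-0.2791)(+0.6088) = -0.170.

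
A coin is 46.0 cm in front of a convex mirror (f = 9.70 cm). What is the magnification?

For a convex mirror, f = -9.70 cm.
1/d_i = 1/f − 1/d_o = 1/(-9.700) − 1/(46.0) = -0.1248, so d_i = -8.011 cm.
m = −d_i/d_o = −(-8.011)/(46.0) = +0.174.
The image is virtual, upright and reduced, behind the mirror.

m = +0.174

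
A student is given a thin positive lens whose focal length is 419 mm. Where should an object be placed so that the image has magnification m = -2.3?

m = −d_i/d_o ⇒ d_i = −m·d_o.
1/f = 1/d_o + 1/d_i = 1/d_o − 1/(m·d_o) = (1 − 1/m)/d_o, so d_o = f(1 − 1/m) = (419.0)(1 − 1/(-2.3)) = 601 mm.

601 mm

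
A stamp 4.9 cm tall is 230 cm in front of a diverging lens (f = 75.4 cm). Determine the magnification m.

For a diverging lens, f = -75.4 cm.
1/d_i = 1/f − 1/d_o = 1/(-75.40) − 1/(230) = -0.01761, so d_i = -56.78 cm.
m = −d_i/d_o = −(-56.78)/(230) = +0.247.
The image is virtual, upright and reduced, on the same side as the object.

m = +0.247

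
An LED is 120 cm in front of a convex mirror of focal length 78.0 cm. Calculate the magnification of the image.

For a convex mirror, f = -78.0 cm.
1/d_i = 1/f − 1/d_o = 1/(-78.00) − 1/(120) = -0.02115, so d_i = -47.27 cm.
m = −d_i/d_o = −(-47.27)/(120) = +0.394.
The image is virtual, upright and reduced, behind the mirror.

m = +0.394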